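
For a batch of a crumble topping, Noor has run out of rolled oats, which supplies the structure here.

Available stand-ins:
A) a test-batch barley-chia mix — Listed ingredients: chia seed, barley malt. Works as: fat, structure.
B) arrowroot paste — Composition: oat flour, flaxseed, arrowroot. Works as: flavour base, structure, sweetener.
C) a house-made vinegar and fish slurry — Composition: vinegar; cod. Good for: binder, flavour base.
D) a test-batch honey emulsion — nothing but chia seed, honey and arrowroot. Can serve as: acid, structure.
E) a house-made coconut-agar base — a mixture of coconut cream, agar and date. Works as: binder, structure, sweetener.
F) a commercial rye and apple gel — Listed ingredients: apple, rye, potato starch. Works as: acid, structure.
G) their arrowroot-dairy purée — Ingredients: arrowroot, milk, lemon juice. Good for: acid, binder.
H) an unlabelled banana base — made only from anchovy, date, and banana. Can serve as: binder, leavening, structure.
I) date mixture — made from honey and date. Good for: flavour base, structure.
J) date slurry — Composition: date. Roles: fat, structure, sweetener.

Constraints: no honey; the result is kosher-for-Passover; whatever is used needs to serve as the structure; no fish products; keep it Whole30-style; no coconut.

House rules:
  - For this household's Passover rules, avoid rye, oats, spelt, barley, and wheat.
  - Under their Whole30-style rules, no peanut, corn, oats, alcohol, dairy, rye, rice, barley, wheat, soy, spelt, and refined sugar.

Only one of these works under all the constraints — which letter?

J

A: has barley malt, so not kosher-for-Passover; has barley malt, so not Whole30-style — out
B: has oat flour, so not kosher-for-Passover; has oat flour, so not Whole30-style — reject
C: not usable as a structure; has cod, so not fish-free — out
D: has honey, so not honey-free — no
E: has coconut cream, so not coconut-free — no
F: has rye, so not kosher-for-Passover; has rye, so not Whole30-style — out
G: not usable as a structure; has milk, so not Whole30-style — reject
H: has anchovy, so not fish-free — reject
I: has honey, so not honey-free — no
J: only date; none excluded — keep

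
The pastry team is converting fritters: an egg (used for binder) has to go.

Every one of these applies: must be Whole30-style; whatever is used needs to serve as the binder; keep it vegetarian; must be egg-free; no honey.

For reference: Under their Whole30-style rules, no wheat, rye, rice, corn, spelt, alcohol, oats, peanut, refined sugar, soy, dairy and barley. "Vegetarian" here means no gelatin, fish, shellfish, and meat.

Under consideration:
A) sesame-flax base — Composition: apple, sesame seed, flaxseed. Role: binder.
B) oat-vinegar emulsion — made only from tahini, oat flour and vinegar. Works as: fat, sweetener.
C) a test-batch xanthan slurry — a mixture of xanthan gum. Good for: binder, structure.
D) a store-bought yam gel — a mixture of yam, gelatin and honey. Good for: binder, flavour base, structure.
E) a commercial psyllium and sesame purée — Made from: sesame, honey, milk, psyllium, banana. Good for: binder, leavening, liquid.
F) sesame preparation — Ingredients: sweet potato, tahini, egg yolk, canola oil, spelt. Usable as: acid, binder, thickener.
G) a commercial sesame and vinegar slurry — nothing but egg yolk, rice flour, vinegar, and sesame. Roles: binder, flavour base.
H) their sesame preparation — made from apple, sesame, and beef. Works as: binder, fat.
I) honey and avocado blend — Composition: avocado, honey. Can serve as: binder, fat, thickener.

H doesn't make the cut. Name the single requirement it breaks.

vegetarian

usable as a binder: satisfied
Whole30-style: satisfied
vegetarian: has beef — fails
honey-free: satisfied
egg-free: satisfied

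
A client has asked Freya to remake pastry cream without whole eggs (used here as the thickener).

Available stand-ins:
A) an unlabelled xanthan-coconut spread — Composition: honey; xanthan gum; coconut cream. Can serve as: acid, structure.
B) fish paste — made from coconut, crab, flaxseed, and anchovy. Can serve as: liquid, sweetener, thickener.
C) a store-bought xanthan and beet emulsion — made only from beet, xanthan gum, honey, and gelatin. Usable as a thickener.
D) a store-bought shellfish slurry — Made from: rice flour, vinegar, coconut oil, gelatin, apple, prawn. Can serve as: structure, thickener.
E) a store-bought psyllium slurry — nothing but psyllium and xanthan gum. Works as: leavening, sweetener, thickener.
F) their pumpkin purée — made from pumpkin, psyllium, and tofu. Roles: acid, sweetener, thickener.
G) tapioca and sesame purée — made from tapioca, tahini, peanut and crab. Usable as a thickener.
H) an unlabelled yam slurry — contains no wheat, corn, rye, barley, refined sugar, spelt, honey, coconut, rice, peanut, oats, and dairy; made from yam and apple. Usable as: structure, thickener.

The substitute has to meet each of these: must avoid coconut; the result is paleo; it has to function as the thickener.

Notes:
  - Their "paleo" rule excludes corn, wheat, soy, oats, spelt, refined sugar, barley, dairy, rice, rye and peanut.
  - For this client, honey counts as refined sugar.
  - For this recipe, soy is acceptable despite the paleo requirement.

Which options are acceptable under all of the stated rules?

E, F, H

A: not usable as a thickener; has honey, so not paleo (and 1 more) — out
B: has coconut, so not coconut-free — no
C: has honey, so not paleo — out
D: has rice flour, so not paleo; has coconut oil, so not coconut-free — no
E: every rule checks out — OK
F: soy is permitted under the paleo carve-out; nothing else excluded — valid
G: has peanut, so not paleo — reject
H: works as a thickener, no coconut, paleo — valid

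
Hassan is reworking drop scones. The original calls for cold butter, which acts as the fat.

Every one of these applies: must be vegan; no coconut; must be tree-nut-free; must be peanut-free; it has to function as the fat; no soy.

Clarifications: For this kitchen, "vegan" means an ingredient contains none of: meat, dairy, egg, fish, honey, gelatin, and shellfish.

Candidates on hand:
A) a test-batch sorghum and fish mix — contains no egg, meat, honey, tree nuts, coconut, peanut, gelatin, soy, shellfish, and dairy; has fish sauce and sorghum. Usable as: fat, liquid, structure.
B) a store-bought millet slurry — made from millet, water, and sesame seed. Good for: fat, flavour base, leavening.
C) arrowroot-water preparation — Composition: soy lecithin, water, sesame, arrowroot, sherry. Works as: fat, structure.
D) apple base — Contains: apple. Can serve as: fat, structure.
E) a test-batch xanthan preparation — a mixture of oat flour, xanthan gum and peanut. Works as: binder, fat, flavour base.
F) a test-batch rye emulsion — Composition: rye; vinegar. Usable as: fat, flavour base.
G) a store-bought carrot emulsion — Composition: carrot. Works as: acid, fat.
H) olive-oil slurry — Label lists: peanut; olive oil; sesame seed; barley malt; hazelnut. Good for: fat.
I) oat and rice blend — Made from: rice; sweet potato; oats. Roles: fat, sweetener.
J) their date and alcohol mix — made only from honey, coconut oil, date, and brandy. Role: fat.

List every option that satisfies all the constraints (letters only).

A: has fish sauce, so not vegan — no
B: no soy, vegan — OK
C: has soy lecithin, so not soy-free — reject
D: works as a fat, vegan, no peanut — valid
E: has peanut, so not peanut-free — out
F: only rye and vinegar; none excluded — valid
G: only carrot; none excluded — keep
H: has peanut, so not peanut-free; has hazelnut, so not tree-nut-free — out
I: only oats, rice, and sweet potato; none excluded — OK
J: has honey, so not vegan; has coconut oil, so not coconut-free — out

B, D, F, G, I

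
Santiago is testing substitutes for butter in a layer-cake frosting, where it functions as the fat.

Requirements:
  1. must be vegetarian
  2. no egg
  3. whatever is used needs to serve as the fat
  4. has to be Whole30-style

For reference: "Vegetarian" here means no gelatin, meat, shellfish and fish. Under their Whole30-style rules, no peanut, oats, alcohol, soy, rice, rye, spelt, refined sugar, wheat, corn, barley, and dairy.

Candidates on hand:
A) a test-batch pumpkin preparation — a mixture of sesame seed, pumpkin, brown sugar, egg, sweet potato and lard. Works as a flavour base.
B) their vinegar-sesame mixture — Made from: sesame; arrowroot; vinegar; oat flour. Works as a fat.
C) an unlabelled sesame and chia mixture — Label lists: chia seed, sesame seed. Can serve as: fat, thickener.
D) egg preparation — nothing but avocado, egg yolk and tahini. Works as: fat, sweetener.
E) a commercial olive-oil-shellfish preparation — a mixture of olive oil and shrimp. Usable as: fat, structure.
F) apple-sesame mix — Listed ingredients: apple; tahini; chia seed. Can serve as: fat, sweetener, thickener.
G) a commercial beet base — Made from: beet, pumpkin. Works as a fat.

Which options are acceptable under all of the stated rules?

A: not usable as a fat; has lard, so not vegetarian (and 2 more) — out
B: has oat flour, so not Whole30-style — no
C: only sesame seed and chia seed; none excluded — keep
D: has egg yolk, so not egg-free — out
E: has shrimp, so not vegetarian — no
F: only tahini, apple and chia seed; none excluded — valid
G: only pumpkin and beet; none excluded — OK

C, F, G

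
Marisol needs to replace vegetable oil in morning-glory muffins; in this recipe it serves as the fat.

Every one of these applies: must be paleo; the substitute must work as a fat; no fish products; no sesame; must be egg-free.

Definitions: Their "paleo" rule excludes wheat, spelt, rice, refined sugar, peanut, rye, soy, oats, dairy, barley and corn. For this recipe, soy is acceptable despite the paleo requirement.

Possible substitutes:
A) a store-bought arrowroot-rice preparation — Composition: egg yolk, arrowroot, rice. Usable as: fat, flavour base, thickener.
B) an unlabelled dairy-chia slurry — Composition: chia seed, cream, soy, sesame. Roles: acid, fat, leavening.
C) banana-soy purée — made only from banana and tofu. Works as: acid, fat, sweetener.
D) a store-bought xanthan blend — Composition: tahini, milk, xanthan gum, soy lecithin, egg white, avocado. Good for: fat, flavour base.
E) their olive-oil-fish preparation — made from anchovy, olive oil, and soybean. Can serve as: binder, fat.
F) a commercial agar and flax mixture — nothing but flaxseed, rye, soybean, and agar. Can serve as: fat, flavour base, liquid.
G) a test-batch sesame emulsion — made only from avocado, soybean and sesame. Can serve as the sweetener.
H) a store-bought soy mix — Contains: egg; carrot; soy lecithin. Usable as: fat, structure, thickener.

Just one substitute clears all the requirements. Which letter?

C

A: has rice, so not paleo; has egg yolk, so not egg-free — reject
B: has cream, so not paleo; has sesame, so not sesame-free — no
C: soy is permitted under the paleo carve-out; nothing else excluded — OK
D: has milk, so not paleo; has tahini, so not sesame-free (and 1 more) — no
E: has anchovy, so not fish-free — no
F: has rye, so not paleo — out
G: not usable as a fat; has sesame, so not sesame-free — out
H: has egg, so not egg-free — reject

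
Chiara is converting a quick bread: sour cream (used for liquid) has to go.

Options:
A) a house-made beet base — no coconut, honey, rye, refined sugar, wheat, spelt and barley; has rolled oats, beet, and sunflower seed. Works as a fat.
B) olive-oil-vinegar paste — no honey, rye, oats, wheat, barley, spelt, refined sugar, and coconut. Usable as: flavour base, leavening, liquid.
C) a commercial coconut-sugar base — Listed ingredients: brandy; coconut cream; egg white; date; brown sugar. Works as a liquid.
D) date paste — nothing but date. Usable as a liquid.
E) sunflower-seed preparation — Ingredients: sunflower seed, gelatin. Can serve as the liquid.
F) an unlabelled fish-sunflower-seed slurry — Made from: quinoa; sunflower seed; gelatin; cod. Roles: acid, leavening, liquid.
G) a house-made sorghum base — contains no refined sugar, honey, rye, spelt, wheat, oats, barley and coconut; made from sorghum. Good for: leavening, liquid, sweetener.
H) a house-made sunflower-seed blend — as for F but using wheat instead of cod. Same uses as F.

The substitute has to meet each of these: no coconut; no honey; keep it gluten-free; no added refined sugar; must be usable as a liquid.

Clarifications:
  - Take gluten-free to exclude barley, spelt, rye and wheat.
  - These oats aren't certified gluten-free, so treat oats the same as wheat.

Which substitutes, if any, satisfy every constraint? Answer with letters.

A: not usable as a liquid; has rolled oats, so not gluten-free — no
B: all constraints satisfied — keep
C: has brown sugar, so not no-added-sugar; has coconut cream, so not coconut-free — reject
D: gluten-free, no coconut — valid
E: nothing on the exclusion list — keep
F: every rule checks out — keep
G: no honey, no coconut — keep
H: has wheat, so not gluten-free — out

B, D, E, F, G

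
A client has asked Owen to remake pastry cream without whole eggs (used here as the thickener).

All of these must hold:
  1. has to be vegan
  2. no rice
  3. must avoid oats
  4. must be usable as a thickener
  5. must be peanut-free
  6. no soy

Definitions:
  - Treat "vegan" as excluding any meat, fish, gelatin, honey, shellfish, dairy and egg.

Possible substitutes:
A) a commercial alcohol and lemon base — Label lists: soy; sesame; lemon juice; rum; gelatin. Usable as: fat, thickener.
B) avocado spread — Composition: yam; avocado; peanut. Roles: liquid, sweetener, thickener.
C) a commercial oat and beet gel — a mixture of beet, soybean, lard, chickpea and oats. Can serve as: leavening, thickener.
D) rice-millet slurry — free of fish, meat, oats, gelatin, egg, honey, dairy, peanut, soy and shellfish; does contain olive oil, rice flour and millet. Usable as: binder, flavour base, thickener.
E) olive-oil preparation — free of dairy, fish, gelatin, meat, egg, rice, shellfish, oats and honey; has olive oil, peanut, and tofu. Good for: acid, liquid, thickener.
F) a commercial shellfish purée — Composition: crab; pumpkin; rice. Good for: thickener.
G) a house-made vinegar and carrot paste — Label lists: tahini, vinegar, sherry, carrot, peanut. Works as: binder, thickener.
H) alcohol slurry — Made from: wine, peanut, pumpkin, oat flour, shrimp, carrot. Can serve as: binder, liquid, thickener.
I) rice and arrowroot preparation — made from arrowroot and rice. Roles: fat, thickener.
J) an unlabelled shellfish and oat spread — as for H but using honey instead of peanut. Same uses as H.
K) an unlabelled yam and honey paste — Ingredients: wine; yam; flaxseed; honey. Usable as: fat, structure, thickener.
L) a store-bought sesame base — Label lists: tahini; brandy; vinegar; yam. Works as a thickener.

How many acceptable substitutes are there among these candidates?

A: has gelatin, so not vegan; has soy, so not soy-free — out
B: has peanut, so not peanut-free — reject
C: has lard, so not vegan; has oats, so not oat-free (and 1 more) — reject
D: has rice flour, so not rice-free — no
E: has peanut, so not peanut-free; has tofu, so not soy-free — out
F: has crab, so not vegan; has rice, so not rice-free — reject
G: has peanut, so not peanut-free — reject
H: has shrimp, so not vegan; has peanut, so not peanut-free (and 1 more) — reject
I: has rice, so not rice-free — reject
J: has honey, so not vegan; has oat flour, so not oat-free — no
K: has honey, so not vegan — no
L: brandy and tahini etc. — none of it excluded — valid

1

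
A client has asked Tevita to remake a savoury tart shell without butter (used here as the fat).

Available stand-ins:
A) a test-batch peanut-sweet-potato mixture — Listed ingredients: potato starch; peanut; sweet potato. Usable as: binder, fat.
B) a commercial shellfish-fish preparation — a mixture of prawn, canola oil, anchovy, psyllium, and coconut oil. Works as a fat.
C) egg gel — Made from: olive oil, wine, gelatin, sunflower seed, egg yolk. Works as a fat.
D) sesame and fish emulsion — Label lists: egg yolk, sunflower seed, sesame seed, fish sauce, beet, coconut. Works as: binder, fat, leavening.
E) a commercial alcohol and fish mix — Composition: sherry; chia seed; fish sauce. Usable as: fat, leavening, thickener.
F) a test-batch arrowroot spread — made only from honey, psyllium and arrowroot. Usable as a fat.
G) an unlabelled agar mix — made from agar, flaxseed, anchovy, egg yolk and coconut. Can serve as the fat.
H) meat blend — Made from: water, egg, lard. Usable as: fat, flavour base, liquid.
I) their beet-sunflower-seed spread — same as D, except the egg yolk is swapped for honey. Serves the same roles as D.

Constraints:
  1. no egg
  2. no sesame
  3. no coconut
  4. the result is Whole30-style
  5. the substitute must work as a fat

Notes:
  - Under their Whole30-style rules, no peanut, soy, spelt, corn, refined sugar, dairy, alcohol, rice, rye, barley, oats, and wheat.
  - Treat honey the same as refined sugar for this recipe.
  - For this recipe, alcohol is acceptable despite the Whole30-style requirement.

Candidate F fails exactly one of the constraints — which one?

usable as a fat: satisfied
Whole30-style: has honey — fails
coconut-free: satisfied
egg-free: satisfied
sesame-free: satisfied

Whole30-style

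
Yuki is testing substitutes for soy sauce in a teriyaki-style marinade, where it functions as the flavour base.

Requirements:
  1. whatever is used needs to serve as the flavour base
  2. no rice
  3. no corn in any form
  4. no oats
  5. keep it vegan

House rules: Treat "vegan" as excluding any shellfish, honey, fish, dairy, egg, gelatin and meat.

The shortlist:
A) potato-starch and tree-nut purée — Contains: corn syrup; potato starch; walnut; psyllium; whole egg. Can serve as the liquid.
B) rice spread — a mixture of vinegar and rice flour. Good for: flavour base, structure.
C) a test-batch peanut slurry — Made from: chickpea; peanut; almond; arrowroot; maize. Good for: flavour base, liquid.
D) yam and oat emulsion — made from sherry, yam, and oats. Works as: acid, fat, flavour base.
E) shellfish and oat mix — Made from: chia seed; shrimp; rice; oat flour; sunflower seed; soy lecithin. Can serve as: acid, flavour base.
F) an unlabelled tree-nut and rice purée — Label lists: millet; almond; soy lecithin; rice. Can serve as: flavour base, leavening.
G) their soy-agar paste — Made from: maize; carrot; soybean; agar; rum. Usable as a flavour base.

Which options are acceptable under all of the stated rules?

A: not usable as a flavour base; has whole egg, so not vegan (and 1 more) — no
B: has rice flour, so not rice-free — no
C: has maize, so not corn-free — reject
D: has oats, so not oat-free — reject
E: has shrimp, so not vegan; has rice, so not rice-free (and 1 more) — out
F: has rice, so not rice-free — no
G: has maize, so not corn-free — out

none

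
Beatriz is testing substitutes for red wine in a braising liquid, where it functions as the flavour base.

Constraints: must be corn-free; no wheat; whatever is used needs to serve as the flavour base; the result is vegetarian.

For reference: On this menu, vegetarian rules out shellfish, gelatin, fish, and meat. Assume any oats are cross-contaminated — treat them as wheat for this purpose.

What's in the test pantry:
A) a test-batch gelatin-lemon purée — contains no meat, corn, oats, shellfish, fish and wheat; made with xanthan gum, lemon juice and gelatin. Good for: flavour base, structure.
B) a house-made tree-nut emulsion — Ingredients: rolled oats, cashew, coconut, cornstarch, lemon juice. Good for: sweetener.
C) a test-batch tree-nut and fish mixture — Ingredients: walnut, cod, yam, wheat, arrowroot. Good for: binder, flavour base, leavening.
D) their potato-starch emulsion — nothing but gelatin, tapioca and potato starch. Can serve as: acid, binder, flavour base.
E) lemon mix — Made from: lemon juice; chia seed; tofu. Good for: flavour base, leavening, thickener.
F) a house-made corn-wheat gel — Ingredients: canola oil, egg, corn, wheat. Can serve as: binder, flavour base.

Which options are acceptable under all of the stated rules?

A: has gelatin, so not vegetarian — no
B: not usable as a flavour base; has cornstarch, so not corn-free (and 1 more) — no
C: has cod, so not vegetarian; has wheat, so not wheat-free — out
D: has gelatin, so not vegetarian — reject
E: works as a flavour base, wheat-free, no corn — keep
F: has corn, so not corn-free; has wheat, so not wheat-free — out

E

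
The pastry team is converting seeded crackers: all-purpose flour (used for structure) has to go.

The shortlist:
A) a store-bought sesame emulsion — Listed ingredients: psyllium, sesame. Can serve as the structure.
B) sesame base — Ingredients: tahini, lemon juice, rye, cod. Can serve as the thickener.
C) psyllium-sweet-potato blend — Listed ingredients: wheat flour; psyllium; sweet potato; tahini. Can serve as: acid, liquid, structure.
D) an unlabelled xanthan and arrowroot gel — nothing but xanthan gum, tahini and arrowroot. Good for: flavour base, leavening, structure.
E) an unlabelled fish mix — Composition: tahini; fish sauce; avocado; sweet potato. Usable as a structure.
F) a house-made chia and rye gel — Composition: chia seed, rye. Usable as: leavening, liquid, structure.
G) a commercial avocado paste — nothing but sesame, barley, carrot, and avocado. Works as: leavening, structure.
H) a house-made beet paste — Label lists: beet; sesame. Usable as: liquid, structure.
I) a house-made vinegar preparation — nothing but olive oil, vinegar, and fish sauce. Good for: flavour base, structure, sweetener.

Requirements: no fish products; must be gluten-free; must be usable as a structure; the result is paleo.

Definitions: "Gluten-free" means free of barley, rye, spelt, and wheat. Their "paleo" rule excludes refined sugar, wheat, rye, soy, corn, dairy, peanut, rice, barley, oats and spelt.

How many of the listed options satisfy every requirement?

A: no fish, gluten-free — OK
B: not usable as a structure; has rye, so not gluten-free (and 2 more) — out
C: has wheat flour, so not gluten-free; has wheat flour, so not paleo — no
D: only tahini, arrowroot and xanthan gum; none excluded — keep
E: has fish sauce, so not fish-free — reject
F: has rye, so not gluten-free; has rye, so not paleo — reject
G: has barley, so not gluten-free; has barley, so not paleo — out
H: only sesame and beet; none excluded — keep
I: has fish sauce, so not fish-free — out

3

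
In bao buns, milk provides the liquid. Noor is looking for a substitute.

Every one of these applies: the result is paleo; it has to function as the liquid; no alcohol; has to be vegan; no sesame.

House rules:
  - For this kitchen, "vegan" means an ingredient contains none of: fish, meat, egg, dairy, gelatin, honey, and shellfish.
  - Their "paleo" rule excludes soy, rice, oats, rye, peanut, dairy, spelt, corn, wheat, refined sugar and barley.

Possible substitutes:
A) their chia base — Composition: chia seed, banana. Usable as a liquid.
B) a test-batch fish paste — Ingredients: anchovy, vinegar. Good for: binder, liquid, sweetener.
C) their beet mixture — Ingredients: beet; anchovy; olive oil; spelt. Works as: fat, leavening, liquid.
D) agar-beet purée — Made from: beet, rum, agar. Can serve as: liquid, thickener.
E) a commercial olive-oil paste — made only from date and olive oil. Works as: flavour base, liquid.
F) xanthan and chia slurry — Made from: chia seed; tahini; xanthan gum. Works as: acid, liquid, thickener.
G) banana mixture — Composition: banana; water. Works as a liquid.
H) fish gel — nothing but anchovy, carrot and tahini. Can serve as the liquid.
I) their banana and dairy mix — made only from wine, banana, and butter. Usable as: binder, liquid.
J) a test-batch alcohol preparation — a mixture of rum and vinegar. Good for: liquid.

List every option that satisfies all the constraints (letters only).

A, E, G

A: works as a liquid, no sesame, no alcohol — OK
B: has anchovy, so not vegan — reject
C: has anchovy, so not vegan; has spelt, so not paleo — reject
D: has rum, so not alcohol-free — out
E: works as a liquid, vegan, no sesame — keep
F: has tahini, so not sesame-free — out
G: only banana and water; none excluded — OK
H: has anchovy, so not vegan; has tahini, so not sesame-free — reject
I: has butter, so not vegan; has butter, so not paleo (and 1 more) — no
J: has rum, so not alcohol-free — no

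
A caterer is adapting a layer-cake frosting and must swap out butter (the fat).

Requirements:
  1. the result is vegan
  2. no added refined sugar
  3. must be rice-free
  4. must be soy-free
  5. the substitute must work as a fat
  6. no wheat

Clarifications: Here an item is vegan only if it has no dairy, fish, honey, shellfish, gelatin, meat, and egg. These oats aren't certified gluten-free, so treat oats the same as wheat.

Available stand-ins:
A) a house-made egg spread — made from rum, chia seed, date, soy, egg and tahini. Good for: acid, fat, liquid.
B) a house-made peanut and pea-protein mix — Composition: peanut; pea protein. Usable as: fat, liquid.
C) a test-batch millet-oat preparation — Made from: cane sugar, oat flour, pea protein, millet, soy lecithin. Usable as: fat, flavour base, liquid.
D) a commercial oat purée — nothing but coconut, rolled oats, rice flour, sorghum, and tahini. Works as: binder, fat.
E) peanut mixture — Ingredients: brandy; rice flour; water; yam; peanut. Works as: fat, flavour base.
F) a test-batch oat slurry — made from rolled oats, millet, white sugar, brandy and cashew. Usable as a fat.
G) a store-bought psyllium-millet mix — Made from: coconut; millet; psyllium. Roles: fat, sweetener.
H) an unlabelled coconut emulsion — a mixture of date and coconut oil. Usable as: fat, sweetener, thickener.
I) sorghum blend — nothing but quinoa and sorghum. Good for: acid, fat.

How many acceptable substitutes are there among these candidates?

A: has egg, so not vegan; has soy, so not soy-free — out
B: no refined sugar, no rice — keep
C: has soy lecithin, so not soy-free; has oat flour, so not wheat-free (and 1 more) — reject
D: has rolled oats, so not wheat-free; has rice flour, so not rice-free — reject
E: has rice flour, so not rice-free — reject
F: has rolled oats, so not wheat-free; has white sugar, so not no-added-sugar — reject
G: only coconut, millet and psyllium; none excluded — valid
H: only coconut oil and date; none excluded — valid
I: works as a fat, no refined sugar, no rice — OK

4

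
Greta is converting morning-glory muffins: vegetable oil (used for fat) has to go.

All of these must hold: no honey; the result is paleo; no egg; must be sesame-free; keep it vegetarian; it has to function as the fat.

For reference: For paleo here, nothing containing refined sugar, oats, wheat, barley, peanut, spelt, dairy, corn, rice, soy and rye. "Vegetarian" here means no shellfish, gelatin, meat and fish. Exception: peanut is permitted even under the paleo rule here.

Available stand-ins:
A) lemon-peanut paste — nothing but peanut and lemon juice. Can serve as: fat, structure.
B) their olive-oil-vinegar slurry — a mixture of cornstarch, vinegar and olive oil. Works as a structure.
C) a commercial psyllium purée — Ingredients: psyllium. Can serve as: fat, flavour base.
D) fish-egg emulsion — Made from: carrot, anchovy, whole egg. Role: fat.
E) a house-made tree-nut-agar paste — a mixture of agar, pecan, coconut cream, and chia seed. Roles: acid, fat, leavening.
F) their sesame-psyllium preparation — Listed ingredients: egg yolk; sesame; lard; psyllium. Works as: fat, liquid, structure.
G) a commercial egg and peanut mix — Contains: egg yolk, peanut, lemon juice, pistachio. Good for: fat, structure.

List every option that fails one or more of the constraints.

A: peanut is permitted under the paleo carve-out; nothing else excluded — valid
B: not usable as a fat; has cornstarch, so not paleo — reject
C: paleo, no sesame — valid
D: has anchovy, so not vegetarian; has whole egg, so not egg-free — no
E: coconut cream and pecan etc. — none of it excluded — keep
F: has lard, so not vegetarian; has sesame, so not sesame-free (and 1 more) — reject
G: has egg yolk, so not egg-free — out

B, D, F, G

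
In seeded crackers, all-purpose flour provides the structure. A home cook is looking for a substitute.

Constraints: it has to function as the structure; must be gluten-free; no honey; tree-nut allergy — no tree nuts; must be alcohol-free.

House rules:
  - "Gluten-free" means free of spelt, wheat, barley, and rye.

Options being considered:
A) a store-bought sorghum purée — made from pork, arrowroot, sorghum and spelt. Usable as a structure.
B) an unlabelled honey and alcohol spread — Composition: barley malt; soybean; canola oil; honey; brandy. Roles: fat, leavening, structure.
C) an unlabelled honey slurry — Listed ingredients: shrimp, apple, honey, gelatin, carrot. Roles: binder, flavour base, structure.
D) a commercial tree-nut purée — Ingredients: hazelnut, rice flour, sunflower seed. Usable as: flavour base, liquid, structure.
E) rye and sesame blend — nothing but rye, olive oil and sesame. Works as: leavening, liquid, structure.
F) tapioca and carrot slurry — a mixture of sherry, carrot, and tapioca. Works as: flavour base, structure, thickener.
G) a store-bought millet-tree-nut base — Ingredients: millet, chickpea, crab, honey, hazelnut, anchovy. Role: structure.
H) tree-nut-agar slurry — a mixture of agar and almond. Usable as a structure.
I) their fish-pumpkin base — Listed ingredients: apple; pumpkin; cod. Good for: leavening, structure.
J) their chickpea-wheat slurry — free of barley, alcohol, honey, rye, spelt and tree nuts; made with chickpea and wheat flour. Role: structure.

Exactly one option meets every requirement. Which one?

A: has spelt, so not gluten-free — out
B: has barley malt, so not gluten-free; has brandy, so not alcohol-free (and 1 more) — reject
C: has honey, so not honey-free — no
D: has hazelnut, so not tree-nut-free — out
E: has rye, so not gluten-free — out
F: has sherry, so not alcohol-free — no
G: has honey, so not honey-free; has hazelnut, so not tree-nut-free — reject
H: has almond, so not tree-nut-free — reject
I: only cod, pumpkin and apple; none excluded — valid
J: has wheat flour, so not gluten-free — no

I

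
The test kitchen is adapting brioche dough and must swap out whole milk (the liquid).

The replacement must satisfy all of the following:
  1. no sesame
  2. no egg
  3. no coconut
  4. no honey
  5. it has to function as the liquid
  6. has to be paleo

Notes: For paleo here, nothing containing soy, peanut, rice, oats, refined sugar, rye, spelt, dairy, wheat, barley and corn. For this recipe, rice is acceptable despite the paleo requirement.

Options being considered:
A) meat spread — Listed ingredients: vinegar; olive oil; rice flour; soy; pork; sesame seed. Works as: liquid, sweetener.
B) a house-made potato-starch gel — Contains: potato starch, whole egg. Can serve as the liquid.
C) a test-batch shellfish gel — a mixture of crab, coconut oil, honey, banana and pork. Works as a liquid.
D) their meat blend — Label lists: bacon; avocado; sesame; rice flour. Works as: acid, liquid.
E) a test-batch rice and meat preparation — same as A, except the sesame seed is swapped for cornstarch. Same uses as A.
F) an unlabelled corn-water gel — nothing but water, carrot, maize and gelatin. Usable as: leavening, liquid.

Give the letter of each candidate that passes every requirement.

A: has soy, so not paleo; has sesame seed, so not sesame-free — out
B: has whole egg, so not egg-free — reject
C: has honey, so not honey-free; has coconut oil, so not coconut-free — reject
D: has sesame, so not sesame-free — no
E: has cornstarch, so not paleo — out
F: has maize, so not paleo — out

none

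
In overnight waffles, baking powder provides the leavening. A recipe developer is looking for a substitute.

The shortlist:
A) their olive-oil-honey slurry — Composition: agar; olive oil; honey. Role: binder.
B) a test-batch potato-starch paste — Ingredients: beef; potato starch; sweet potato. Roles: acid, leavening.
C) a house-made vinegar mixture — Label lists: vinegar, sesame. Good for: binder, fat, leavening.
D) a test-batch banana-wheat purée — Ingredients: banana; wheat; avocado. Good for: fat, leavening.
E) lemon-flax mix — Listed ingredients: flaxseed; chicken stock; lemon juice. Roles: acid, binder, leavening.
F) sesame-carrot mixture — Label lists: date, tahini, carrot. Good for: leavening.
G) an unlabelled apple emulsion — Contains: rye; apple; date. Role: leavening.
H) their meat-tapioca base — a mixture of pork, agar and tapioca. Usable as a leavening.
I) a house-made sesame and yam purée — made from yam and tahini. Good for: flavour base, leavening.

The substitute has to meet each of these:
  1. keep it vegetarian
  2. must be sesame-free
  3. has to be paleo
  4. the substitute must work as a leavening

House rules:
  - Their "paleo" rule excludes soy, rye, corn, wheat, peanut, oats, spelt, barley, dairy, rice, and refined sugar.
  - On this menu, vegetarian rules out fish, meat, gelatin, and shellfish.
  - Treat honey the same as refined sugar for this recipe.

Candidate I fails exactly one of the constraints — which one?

usable as a leavening: satisfied
paleo: satisfied
vegetarian: satisfied
sesame-free: has tahini — fails

sesame-free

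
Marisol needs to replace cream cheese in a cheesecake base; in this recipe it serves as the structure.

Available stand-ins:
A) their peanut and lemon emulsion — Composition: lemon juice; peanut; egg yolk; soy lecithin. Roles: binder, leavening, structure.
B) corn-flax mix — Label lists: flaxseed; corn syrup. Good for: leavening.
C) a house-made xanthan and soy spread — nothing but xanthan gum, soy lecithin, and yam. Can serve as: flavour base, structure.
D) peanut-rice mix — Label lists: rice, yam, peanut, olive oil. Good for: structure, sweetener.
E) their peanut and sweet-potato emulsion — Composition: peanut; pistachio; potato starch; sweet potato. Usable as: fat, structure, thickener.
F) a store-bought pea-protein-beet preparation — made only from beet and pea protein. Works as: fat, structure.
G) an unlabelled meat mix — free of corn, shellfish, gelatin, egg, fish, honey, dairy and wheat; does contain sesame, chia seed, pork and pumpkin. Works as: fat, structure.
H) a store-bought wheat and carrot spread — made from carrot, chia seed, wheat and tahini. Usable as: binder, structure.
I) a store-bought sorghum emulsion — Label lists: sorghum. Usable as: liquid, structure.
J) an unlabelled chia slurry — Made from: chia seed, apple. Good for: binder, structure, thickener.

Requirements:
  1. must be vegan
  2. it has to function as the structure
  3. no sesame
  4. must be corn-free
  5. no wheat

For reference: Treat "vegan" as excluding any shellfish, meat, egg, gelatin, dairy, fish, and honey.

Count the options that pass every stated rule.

A: has egg yolk, so not vegan — out
B: not usable as a structure; has corn syrup, so not corn-free — out
C: works as a structure, no sesame, no corn — keep
D: nothing on the exclusion list — OK
E: peanut and pistachio etc. — none of it excluded — OK
F: all constraints satisfied — keep
G: has pork, so not vegan; has sesame, so not sesame-free — no
H: has tahini, so not sesame-free; has wheat, so not wheat-free — no
I: only sorghum; none excluded — OK
J: all constraints satisfied — keep

6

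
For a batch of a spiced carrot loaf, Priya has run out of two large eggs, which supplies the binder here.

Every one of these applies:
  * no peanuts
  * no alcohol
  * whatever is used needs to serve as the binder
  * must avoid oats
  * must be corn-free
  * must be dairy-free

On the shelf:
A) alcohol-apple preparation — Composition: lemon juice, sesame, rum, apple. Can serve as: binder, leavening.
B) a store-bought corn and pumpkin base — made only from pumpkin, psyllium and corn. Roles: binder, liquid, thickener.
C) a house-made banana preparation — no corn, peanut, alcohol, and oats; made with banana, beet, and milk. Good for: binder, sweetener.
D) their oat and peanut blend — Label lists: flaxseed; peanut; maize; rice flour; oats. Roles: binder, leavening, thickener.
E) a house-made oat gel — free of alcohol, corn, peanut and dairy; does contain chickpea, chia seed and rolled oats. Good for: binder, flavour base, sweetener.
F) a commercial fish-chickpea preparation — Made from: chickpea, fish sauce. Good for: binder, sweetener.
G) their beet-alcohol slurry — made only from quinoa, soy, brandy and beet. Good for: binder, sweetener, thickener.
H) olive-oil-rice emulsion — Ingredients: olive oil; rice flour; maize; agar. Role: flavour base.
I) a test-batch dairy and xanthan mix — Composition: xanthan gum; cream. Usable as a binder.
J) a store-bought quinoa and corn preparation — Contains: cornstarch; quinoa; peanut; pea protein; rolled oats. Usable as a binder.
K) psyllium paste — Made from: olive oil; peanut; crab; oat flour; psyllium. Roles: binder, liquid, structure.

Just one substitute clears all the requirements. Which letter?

A: has rum, so not alcohol-free — no
B: has corn, so not corn-free — out
C: has milk, so not dairy-free — no
D: has maize, so not corn-free; has peanut, so not peanut-free (and 1 more) — reject
E: has rolled oats, so not oat-free — out
F: works as a binder, no oats, no corn — keep
G: has brandy, so not alcohol-free — out
H: not usable as a binder; has maize, so not corn-free — reject
I: has cream, so not dairy-free — out
J: has cornstarch, so not corn-free; has peanut, so not peanut-free (and 1 more) — reject
K: has peanut, so not peanut-free; has oat flour, so not oat-free — no

F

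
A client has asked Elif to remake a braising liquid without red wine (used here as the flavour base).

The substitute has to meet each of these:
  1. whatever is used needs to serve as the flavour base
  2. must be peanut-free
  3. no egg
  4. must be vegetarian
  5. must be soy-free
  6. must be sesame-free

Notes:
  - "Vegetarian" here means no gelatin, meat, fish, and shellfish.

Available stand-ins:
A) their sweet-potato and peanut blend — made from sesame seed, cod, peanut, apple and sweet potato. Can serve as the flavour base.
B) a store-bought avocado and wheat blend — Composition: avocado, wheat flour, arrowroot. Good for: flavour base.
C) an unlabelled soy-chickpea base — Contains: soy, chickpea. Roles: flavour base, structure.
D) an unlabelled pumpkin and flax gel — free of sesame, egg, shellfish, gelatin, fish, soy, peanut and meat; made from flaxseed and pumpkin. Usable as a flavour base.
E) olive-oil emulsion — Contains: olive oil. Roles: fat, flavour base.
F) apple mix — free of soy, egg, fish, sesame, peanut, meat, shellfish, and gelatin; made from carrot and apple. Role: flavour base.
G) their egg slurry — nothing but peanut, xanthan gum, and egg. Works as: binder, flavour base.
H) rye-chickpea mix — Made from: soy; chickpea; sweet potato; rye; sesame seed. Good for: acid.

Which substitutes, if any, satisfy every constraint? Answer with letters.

B, D, E, F

A: has cod, so not vegetarian; has sesame seed, so not sesame-free (and 1 more) — out
B: no egg, no peanut — valid
C: has soy, so not soy-free — out
D: no sesame, no peanut — OK
E: vegetarian, no egg — OK
F: nothing on the exclusion list — OK
G: has egg, so not egg-free; has peanut, so not peanut-free — no
H: not usable as a flavour base; has soy, so not soy-free (and 1 more) — reject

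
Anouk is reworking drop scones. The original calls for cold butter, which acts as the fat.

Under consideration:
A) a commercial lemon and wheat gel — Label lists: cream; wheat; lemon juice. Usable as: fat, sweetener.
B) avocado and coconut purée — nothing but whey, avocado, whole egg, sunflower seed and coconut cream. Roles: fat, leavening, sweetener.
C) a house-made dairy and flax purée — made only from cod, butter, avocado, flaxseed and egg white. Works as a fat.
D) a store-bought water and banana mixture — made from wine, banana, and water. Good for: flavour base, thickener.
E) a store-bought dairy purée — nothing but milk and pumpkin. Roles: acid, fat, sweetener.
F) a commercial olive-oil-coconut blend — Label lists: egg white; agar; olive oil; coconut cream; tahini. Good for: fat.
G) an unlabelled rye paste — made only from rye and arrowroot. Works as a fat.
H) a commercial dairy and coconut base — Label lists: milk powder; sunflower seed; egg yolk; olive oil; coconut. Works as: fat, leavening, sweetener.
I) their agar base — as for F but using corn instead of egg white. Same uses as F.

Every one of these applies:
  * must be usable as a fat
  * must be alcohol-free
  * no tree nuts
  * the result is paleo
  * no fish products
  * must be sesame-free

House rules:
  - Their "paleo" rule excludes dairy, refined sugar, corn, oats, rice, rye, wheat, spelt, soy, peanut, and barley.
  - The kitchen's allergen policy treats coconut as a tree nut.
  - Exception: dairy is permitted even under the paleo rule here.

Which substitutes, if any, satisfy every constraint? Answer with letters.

A: has wheat, so not paleo — reject
B: has coconut cream, so not tree-nut-free — out
C: has cod, so not fish-free — no
D: not usable as a fat; has wine, so not alcohol-free — reject
E: dairy is permitted under the paleo carve-out; nothing else excluded — valid
F: has coconut cream, so not tree-nut-free; has tahini, so not sesame-free — no
G: has rye, so not paleo — reject
H: has coconut, so not tree-nut-free — no
I: has corn, so not paleo; has coconut cream, so not tree-nut-free (and 1 more) — no

E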